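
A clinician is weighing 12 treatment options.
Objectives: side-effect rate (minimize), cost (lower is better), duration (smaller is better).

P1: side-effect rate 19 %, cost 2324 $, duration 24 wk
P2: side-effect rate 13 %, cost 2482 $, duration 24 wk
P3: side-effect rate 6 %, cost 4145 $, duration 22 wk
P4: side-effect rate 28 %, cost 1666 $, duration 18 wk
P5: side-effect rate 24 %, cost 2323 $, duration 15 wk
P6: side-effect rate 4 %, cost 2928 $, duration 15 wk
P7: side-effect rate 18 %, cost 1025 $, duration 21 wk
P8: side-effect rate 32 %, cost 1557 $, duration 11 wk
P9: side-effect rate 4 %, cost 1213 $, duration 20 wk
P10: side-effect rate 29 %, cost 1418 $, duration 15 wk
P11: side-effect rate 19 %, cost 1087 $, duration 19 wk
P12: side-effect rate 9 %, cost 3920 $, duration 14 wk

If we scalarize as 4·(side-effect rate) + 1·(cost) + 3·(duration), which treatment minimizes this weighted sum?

P7

P1: 4·19 + 1·2324 + 3·24 = 2472
P2: 4·13 + 1·2482 + 3·24 = 2606
P3: 4·6 + 1·4145 + 3·22 = 4235
P4: 4·28 + 1·1666 + 3·18 = 1832
P5: 4·24 + 1·2323 + 3·15 = 2464
P6: 4·4 + 1·2928 + 3·15 = 2989
P7: 4·18 + 1·1025 + 3·21 = 1160
P8: 4·32 + 1·1557 + 3·11 = 1718
P9: 4·4 + 1·1213 + 3·20 = 1289
P10: 4·29 + 1·1418 + 3·15 = 1579
P11: 4·19 + 1·1087 + 3·19 = 1220
P12: 4·9 + 1·3920 + 3·14 = 3998
Lowest: P7 at 1160.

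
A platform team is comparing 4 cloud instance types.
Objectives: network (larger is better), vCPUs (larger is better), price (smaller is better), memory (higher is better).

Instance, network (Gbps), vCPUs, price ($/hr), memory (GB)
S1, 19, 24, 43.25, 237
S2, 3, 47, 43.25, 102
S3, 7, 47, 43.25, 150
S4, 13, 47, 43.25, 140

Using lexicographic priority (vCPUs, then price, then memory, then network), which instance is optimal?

S3

First maximize vCPUs: best is 47, kept {S2, S3, S4}.
Then minimize price: best is 43.25, kept {S2, S3, S4}.
Then maximize memory: best is 150, kept {S3}.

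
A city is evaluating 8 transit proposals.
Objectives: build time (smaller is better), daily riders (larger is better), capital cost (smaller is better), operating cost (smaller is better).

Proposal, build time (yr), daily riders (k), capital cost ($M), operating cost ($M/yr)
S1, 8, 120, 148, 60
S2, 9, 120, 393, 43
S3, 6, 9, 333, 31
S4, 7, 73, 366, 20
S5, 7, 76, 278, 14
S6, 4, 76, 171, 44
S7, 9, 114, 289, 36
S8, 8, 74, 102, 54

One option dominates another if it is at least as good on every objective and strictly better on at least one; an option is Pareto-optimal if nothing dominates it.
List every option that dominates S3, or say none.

none

S1: worse on build time (8 vs 6).
S2: worse on build time (9 vs 6).
S4: worse on build time (7 vs 6).
S5: worse on build time (7 vs 6).
S6: worse on operating cost (44 vs 31).
S7: worse on build time (9 vs 6).
S8: worse on build time (8 vs 6).
No option dominates S3.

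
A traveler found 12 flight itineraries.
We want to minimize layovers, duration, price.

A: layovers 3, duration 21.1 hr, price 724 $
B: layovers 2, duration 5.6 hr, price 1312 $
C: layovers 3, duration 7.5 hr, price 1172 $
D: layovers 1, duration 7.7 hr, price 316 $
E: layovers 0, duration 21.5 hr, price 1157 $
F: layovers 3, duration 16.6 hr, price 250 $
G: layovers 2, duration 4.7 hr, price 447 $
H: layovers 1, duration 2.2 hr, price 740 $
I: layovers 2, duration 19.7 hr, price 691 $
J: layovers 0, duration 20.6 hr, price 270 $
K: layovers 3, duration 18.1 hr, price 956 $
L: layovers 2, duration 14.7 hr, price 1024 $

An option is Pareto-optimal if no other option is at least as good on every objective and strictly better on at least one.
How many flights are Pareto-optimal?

5

A: dominated by D (layovers 1≤3, duration 7.7≤21.1, price 316≤724).
B: dominated by G (layovers 2≤2, duration 4.7≤5.6, price 447≤1312).
C: dominated by G (layovers 2≤3, duration 4.7≤7.5, price 447≤1172).
D: not dominated.
E: dominated by J (layovers 0≤0, duration 20.6≤21.5, price 270≤1157).
F: not dominated (best price).
G: not dominated.
H: not dominated (best duration).
I: dominated by D (layovers 1≤2, duration 7.7≤19.7, price 316≤691).
J: not dominated.
K: dominated by D (layovers 1≤3, duration 7.7≤18.1, price 316≤956).
L: dominated by D (layovers 1≤2, duration 7.7≤14.7, price 316≤1024).
Pareto-optimal: D, F, G, H, J → 5.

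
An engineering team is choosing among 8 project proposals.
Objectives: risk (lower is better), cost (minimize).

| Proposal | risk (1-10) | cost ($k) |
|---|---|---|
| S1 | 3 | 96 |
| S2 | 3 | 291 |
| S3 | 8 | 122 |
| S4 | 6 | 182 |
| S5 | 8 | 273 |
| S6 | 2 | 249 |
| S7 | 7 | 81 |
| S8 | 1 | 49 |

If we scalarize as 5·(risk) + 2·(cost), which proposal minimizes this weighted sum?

S8

S1: 5·3 + 2·96 = 207
S2: 5·3 + 2·291 = 597
S3: 5·8 + 2·122 = 284
S4: 5·6 + 2·182 = 394
S5: 5·8 + 2·273 = 586
S6: 5·2 + 2·249 = 508
S7: 5·7 + 2·81 = 197
S8: 5·1 + 2·49 = 103
Lowest: S8 at 103.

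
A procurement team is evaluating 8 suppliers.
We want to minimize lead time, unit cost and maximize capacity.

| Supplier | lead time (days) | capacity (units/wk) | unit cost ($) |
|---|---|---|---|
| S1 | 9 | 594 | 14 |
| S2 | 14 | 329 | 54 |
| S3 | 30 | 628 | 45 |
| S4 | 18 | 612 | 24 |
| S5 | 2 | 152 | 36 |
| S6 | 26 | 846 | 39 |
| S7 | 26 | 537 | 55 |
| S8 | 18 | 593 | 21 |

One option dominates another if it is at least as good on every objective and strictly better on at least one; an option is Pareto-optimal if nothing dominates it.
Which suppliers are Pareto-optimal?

S1: not dominated (best unit cost).
S2: dominated by S1 (lead time 9≤14, capacity 594≥329, unit cost 14≤54).
S3: dominated by S6 (lead time 26≤30, capacity 846≥628, unit cost 39≤45).
S4: not dominated.
S5: not dominated (best lead time).
S6: not dominated (best capacity).
S7: dominated by S1 (lead time 9≤26, capacity 594≥537, unit cost 14≤55).
S8: dominated by S1 (lead time 9≤18, capacity 594≥593, unit cost 14≤21).

S1, S4, S5, S6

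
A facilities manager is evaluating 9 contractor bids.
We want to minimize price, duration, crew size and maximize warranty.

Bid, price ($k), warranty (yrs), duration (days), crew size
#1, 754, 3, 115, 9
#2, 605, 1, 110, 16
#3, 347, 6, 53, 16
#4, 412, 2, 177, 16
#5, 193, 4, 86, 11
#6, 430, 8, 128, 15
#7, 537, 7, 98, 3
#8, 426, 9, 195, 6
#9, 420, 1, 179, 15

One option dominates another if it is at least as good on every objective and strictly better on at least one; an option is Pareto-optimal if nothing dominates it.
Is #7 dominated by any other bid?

No

#1: worse on price (754 vs 537).
#2: worse on price (605 vs 537).
#3: worse on warranty (6 vs 7).
#4: worse on warranty (2 vs 7).
#5: worse on warranty (4 vs 7).
#6: worse on duration (128 vs 98).
#8: worse on duration (195 vs 98).
#9: worse on warranty (1 vs 7).
No option is at least as good as #7 on every objective and strictly better on one.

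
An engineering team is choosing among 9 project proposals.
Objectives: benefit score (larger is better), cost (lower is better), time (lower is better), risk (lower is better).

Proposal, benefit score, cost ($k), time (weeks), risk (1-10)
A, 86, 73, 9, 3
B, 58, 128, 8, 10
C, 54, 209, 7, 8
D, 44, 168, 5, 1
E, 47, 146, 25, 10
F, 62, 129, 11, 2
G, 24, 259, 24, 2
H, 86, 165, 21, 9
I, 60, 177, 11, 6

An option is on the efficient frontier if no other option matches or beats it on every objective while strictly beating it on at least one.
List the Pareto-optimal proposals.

A, B, C, D, F

A: not dominated (best cost).
B: not dominated.
C: not dominated.
D: not dominated (best time).
E: dominated by A (benefit score 86≥47, cost 73≤146, time 9≤25, risk 3≤10).
F: not dominated.
G: dominated by D (benefit score 44≥24, cost 168≤259, time 5≤24, risk 1≤2).
H: dominated by A (benefit score 86≥86, cost 73≤165, time 9≤21, risk 3≤9).
I: dominated by A (benefit score 86≥60, cost 73≤177, time 9≤11, risk 3≤6).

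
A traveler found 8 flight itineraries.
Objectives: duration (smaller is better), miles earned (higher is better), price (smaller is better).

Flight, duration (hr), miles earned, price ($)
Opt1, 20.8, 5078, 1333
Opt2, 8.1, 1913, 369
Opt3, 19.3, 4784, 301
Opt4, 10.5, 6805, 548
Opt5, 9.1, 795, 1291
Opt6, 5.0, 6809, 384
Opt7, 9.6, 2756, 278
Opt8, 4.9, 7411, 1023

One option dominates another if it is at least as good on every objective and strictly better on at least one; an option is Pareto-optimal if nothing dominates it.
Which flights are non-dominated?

Opt2, Opt3, Opt6, Opt7, Opt8

Opt1: dominated by Opt4 (duration 10.5≤20.8, miles earned 6805≥5078, price 548≤1333).
Opt2: not dominated.
Opt3: not dominated.
Opt4: dominated by Opt6 (duration 5.0≤10.5, miles earned 6809≥6805, price 384≤548).
Opt5: dominated by Opt2 (duration 8.1≤9.1, miles earned 1913≥795, price 369≤1291).
Opt6: not dominated.
Opt7: not dominated (best price).
Opt8: not dominated (best duration).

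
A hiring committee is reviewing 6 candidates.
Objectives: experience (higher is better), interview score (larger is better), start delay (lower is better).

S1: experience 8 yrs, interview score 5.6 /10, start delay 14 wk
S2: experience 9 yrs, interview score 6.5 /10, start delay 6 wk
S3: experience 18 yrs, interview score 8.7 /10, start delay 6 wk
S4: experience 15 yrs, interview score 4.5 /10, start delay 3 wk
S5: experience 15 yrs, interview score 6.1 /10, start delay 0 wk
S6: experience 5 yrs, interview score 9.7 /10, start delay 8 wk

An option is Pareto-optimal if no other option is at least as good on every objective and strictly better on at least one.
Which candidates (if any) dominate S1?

S2, S3, S5

S2: experience 9≥8, interview score 6.5≥5.6, start delay 6≤14 — dominates S1.
S3: experience 18≥8, interview score 8.7≥5.6, start delay 6≤14 — dominates S1.
S5: experience 15≥8, interview score 6.1≥5.6, start delay 0≤14 — dominates S1.
Others (S4, S6) are each worse than S1 on at least one objective.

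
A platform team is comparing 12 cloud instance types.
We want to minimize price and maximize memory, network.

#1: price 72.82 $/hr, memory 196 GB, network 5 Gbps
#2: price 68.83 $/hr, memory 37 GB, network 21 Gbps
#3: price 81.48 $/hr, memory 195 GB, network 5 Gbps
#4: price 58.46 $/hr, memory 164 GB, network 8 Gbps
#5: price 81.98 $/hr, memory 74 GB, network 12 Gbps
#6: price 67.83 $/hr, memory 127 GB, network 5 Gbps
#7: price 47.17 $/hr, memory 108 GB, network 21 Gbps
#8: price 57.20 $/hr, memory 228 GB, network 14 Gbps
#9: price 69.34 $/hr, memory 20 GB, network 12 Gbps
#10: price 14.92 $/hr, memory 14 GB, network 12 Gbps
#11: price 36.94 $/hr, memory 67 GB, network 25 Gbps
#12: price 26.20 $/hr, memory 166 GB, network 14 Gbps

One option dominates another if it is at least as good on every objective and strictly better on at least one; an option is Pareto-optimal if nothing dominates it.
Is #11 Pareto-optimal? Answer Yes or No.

#1: worse on price (72.82 vs 36.94).
#2: worse on price (68.83 vs 36.94).
#3: worse on price (81.48 vs 36.94).
#4: worse on price (58.46 vs 36.94).
#5: worse on price (81.98 vs 36.94).
#6: worse on price (67.83 vs 36.94).
#7: worse on price (47.17 vs 36.94).
#8: worse on price (57.20 vs 36.94).
#9: worse on price (69.34 vs 36.94).
#10: worse on memory (14 vs 67).
#12: worse on network (14 vs 25).
No option is at least as good as #11 on every objective and strictly better on one.

Yes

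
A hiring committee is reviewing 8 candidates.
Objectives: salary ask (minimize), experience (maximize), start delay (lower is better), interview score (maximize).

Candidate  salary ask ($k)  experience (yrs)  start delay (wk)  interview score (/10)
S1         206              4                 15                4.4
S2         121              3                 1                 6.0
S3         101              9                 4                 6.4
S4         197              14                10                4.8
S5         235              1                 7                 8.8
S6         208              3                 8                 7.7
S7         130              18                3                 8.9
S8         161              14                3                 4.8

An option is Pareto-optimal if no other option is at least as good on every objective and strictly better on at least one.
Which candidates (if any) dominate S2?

none

S1: worse on salary ask (206 vs 121).
S3: worse on start delay (4 vs 1).
S4: worse on salary ask (197 vs 121).
S5: worse on salary ask (235 vs 121).
S6: worse on salary ask (208 vs 121).
S7: worse on salary ask (130 vs 121).
S8: worse on salary ask (161 vs 121).
No option dominates S2.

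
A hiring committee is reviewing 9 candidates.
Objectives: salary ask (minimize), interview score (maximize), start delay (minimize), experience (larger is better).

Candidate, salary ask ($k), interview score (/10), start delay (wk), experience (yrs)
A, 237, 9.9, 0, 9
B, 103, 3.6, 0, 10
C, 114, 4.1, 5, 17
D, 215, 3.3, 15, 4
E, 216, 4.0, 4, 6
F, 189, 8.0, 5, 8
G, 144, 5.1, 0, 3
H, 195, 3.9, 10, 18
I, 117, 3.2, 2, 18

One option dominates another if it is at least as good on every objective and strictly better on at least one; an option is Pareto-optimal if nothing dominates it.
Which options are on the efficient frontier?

A: not dominated (best interview score).
B: not dominated (best salary ask).
C: not dominated.
D: dominated by B (salary ask 103≤215, interview score 3.6≥3.3, start delay 0≤15, experience 10≥4).
E: not dominated.
F: not dominated.
G: not dominated.
H: not dominated.
I: not dominated.

A, B, C, E, F, G, H, I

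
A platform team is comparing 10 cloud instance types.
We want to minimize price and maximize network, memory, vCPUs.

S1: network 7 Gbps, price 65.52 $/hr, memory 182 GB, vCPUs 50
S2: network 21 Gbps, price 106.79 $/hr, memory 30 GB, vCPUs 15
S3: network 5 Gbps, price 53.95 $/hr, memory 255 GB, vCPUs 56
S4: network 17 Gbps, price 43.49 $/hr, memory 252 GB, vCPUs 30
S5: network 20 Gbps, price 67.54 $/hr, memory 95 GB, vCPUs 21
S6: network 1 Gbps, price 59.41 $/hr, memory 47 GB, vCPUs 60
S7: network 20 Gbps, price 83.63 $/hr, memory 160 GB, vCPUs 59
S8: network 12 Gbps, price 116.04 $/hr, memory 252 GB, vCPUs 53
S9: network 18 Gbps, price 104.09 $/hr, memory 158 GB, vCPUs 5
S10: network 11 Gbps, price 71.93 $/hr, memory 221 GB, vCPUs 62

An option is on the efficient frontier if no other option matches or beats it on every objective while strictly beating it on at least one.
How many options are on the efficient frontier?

S1: not dominated.
S2: not dominated (best network).
S3: not dominated (best memory).
S4: not dominated (best price).
S5: not dominated.
S6: not dominated.
S7: not dominated.
S8: not dominated.
S9: dominated by S7 (network 20≥18, price 83.63≤104.09, memory 160≥158, vCPUs 59≥5).
S10: not dominated (best vCPUs).
Pareto-optimal: S1, S2, S3, S4, S5, S6, S7, S8, S10 → 9.

9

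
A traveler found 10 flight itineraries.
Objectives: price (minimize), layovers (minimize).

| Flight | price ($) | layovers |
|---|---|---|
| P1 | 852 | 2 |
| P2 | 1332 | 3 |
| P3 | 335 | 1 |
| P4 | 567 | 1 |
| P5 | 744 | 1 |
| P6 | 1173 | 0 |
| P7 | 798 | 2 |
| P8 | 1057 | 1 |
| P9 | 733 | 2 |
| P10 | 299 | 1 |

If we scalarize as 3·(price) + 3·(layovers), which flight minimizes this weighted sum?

P10

P1: 3·852 + 3·2 = 2562
P2: 3·1332 + 3·3 = 4005
P3: 3·335 + 3·1 = 1008
P4: 3·567 + 3·1 = 1704
P5: 3·744 + 3·1 = 2235
P6: 3·1173 + 3·0 = 3519
P7: 3·798 + 3·2 = 2400
P8: 3·1057 + 3·1 = 3174
P9: 3·733 + 3·2 = 2205
P10: 3·299 + 3·1 = 900
Lowest: P10 at 900.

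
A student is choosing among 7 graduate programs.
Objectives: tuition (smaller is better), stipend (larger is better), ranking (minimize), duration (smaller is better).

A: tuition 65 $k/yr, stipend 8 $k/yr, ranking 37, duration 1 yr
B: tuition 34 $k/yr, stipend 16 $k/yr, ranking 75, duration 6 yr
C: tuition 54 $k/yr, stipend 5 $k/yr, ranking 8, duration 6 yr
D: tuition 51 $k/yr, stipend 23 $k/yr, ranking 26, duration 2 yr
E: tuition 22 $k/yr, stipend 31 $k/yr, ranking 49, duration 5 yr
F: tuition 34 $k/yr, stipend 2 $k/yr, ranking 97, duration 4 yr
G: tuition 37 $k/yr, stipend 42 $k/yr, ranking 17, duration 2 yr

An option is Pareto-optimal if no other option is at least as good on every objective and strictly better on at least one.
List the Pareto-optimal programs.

A: not dominated (best duration).
B: dominated by E (tuition 22≤34, stipend 31≥16, ranking 49≤75, duration 5≤6).
C: not dominated (best ranking).
D: dominated by G (tuition 37≤51, stipend 42≥23, ranking 17≤26, duration 2≤2).
E: not dominated (best tuition).
F: not dominated.
G: not dominated (best stipend).

A, C, E, F, G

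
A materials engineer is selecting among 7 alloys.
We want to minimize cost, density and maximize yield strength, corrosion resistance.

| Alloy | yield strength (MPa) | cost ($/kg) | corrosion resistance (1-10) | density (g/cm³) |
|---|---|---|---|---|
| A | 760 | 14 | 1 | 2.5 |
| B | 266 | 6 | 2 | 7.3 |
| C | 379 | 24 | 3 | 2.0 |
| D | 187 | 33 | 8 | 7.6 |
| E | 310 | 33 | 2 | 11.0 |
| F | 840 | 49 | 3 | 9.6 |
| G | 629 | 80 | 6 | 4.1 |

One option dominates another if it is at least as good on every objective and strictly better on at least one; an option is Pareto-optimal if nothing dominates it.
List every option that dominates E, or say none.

C: yield strength 379≥310, cost 24≤33, corrosion resistance 3≥2, density 2.0≤11.0 — dominates E.
Others (A, B, D, F, G) are each worse than E on at least one objective.

C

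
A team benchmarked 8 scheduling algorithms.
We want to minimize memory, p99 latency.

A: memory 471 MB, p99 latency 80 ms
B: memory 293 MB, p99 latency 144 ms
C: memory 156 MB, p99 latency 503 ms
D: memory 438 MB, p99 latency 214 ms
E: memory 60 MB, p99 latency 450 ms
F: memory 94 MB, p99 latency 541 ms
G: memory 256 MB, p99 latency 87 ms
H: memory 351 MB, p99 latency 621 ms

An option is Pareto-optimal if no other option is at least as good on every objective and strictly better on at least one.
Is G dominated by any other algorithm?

No

A: worse on memory (471 vs 256).
B: worse on memory (293 vs 256).
C: worse on p99 latency (503 vs 87).
D: worse on memory (438 vs 256).
E: worse on p99 latency (450 vs 87).
F: worse on p99 latency (541 vs 87).
H: worse on memory (351 vs 256).
No option is at least as good as G on every objective and strictly better on one.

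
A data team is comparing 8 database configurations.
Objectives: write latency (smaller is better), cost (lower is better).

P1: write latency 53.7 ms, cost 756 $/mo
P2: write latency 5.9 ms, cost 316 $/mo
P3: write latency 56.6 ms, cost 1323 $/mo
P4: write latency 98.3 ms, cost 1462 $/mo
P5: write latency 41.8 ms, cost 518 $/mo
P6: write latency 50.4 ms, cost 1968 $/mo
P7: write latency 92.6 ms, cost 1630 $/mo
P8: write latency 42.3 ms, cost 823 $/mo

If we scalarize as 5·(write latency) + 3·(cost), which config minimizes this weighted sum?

P1: 5·53.7 + 3·756 = 2536.5
P2: 5·5.9 + 3·316 = 977.5
P3: 5·56.6 + 3·1323 = 4252.0
P4: 5·98.3 + 3·1462 = 4877.5
P5: 5·41.8 + 3·518 = 1763.0
P6: 5·50.4 + 3·1968 = 6156.0
P7: 5·92.6 + 3·1630 = 5353.0
P8: 5·42.3 + 3·823 = 2680.5
Lowest: P2 at 977.5.

P2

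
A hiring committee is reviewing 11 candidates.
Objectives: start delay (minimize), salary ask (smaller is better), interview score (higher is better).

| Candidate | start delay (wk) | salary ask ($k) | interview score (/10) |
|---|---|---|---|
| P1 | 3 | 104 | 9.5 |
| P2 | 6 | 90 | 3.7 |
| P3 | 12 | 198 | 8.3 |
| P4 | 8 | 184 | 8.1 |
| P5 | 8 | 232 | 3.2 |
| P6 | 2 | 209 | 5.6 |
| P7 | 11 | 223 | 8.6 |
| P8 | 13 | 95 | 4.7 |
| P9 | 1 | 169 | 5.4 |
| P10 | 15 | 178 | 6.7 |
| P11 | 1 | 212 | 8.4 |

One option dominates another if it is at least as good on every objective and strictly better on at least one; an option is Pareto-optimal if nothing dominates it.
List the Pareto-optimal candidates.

P1, P2, P6, P8, P9, P11

P1: not dominated (best interview score).
P2: not dominated (best salary ask).
P3: dominated by P1 (start delay 3≤12, salary ask 104≤198, interview score 9.5≥8.3).
P4: dominated by P1 (start delay 3≤8, salary ask 104≤184, interview score 9.5≥8.1).
P5: dominated by P1 (start delay 3≤8, salary ask 104≤232, interview score 9.5≥3.2).
P6: not dominated.
P7: dominated by P1 (start delay 3≤11, salary ask 104≤223, interview score 9.5≥8.6).
P8: not dominated.
P9: not dominated.
P10: dominated by P1 (start delay 3≤15, salary ask 104≤178, interview score 9.5≥6.7).
P11: not dominated.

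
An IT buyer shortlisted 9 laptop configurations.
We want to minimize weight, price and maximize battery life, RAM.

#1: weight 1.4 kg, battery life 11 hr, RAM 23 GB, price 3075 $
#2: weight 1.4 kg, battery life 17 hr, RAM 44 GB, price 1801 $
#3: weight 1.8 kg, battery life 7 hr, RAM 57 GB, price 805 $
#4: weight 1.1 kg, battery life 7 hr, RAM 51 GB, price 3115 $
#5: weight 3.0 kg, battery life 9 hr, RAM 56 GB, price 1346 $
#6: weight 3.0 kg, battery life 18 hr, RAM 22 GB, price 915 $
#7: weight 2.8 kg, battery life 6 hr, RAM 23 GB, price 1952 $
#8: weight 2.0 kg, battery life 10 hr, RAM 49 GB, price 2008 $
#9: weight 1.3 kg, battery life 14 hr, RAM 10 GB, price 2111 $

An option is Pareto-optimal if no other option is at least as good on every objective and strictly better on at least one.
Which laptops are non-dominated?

#2, #3, #4, #5, #6, #8, #9

#1: dominated by #2 (weight 1.4≤1.4, battery life 17≥11, RAM 44≥23, price 1801≤3075).
#2: not dominated.
#3: not dominated (best RAM).
#4: not dominated (best weight).
#5: not dominated.
#6: not dominated (best battery life).
#7: dominated by #2 (weight 1.4≤2.8, battery life 17≥6, RAM 44≥23, price 1801≤1952).
#8: not dominated.
#9: not dominated.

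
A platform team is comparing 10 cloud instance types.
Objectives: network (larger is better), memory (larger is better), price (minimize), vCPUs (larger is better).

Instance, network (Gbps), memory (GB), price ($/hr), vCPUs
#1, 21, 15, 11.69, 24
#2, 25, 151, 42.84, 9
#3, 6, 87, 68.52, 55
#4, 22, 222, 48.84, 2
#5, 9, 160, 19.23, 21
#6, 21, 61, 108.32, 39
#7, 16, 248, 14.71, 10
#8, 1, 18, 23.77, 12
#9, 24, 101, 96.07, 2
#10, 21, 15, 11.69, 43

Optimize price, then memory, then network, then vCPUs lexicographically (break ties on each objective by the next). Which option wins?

#10

First minimize price: best is 11.69, kept {#1, #10}.
Then maximize memory: best is 15, kept {#1, #10}.
Then maximize network: best is 21, kept {#1, #10}.
Then maximize vCPUs: best is 43, kept {#10}.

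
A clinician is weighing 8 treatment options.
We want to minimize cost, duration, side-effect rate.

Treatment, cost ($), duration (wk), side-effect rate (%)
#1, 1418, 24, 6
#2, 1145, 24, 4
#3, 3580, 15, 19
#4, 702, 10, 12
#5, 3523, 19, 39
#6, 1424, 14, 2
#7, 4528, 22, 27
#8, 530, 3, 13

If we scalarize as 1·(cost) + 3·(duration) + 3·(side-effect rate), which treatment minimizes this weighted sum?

#1: 1·1418 + 3·24 + 3·6 = 1508
#2: 1·1145 + 3·24 + 3·4 = 1229
#3: 1·3580 + 3·15 + 3·19 = 3682
#4: 1·702 + 3·10 + 3·12 = 768
#5: 1·3523 + 3·19 + 3·39 = 3697
#6: 1·1424 + 3·14 + 3·2 = 1472
#7: 1·4528 + 3·22 + 3·27 = 4675
#8: 1·530 + 3·3 + 3·13 = 578
Lowest: #8 at 578.

#8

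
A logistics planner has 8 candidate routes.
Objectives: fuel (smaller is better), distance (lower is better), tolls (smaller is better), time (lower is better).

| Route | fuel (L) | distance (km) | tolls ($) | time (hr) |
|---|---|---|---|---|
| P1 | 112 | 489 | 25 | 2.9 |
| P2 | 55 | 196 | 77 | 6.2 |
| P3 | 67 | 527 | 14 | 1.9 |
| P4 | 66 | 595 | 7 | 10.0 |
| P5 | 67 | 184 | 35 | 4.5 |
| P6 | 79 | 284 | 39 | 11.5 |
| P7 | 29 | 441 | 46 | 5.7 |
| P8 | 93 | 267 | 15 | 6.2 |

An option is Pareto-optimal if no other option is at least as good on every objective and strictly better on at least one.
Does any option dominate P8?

No

P1: worse on fuel (112 vs 93).
P2: worse on tolls (77 vs 15).
P3: worse on distance (527 vs 267).
P4: worse on distance (595 vs 267).
P5: worse on tolls (35 vs 15).
P6: worse on distance (284 vs 267).
P7: worse on distance (441 vs 267).
No option is at least as good as P8 on every objective and strictly better on one.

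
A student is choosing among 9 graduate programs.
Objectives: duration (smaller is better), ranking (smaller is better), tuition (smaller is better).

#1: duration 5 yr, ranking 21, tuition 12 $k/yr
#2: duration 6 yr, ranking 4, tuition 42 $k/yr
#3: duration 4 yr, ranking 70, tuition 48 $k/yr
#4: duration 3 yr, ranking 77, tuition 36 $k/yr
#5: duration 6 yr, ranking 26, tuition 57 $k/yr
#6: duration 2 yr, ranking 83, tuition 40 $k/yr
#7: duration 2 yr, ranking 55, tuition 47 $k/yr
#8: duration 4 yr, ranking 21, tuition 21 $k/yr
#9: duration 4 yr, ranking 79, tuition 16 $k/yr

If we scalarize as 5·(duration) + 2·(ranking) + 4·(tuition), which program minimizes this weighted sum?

#1: 5·5 + 2·21 + 4·12 = 115
#2: 5·6 + 2·4 + 4·42 = 206
#3: 5·4 + 2·70 + 4·48 = 352
#4: 5·3 + 2·77 + 4·36 = 313
#5: 5·6 + 2·26 + 4·57 = 310
#6: 5·2 + 2·83 + 4·40 = 336
#7: 5·2 + 2·55 + 4·47 = 308
#8: 5·4 + 2·21 + 4·21 = 146
#9: 5·4 + 2·79 + 4·16 = 242
Lowest: #1 at 115.

#1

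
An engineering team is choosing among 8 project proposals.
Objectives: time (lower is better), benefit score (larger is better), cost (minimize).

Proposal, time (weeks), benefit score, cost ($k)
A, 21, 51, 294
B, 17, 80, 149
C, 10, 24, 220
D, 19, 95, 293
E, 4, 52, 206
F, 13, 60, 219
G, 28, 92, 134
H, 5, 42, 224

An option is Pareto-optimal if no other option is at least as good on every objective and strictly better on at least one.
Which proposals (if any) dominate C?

E

E: time 4≤10, benefit score 52≥24, cost 206≤220 — dominates C.
Others (A, B, D, F, G, H) are each worse than C on at least one objective.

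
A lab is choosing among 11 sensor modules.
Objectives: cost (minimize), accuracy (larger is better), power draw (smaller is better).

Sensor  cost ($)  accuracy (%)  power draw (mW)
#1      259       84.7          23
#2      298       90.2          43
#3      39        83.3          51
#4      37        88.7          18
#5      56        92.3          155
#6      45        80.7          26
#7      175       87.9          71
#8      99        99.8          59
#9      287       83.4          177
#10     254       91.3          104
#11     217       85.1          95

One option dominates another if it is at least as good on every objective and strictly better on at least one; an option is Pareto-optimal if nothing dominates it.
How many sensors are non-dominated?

4

#1: dominated by #4 (cost 37≤259, accuracy 88.7≥84.7, power draw 18≤23).
#2: not dominated.
#3: dominated by #4 (cost 37≤39, accuracy 88.7≥83.3, power draw 18≤51).
#4: not dominated (best cost).
#5: not dominated.
#6: dominated by #4 (cost 37≤45, accuracy 88.7≥80.7, power draw 18≤26).
#7: dominated by #4 (cost 37≤175, accuracy 88.7≥87.9, power draw 18≤71).
#8: not dominated (best accuracy).
#9: dominated by #1 (cost 259≤287, accuracy 84.7≥83.4, power draw 23≤177).
#10: dominated by #8 (cost 99≤254, accuracy 99.8≥91.3, power draw 59≤104).
#11: dominated by #4 (cost 37≤217, accuracy 88.7≥85.1, power draw 18≤95).
Pareto-optimal: #2, #4, #5, #8 → 4.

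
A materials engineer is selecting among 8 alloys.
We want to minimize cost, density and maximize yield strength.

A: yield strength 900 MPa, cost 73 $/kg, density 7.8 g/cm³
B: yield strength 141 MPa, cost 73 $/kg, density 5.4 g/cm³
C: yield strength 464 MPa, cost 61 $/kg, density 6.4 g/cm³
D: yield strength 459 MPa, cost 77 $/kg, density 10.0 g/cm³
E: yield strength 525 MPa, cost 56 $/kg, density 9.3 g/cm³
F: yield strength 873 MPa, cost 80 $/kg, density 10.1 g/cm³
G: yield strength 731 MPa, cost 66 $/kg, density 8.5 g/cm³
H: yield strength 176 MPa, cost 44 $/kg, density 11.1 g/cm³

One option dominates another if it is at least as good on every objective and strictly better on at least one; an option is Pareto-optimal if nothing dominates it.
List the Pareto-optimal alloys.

A, B, C, E, G, H

A: not dominated (best yield strength).
B: not dominated (best density).
C: not dominated.
D: dominated by A (yield strength 900≥459, cost 73≤77, density 7.8≤10.0).
E: not dominated.
F: dominated by A (yield strength 900≥873, cost 73≤80, density 7.8≤10.1).
G: not dominated.
H: not dominated (best cost).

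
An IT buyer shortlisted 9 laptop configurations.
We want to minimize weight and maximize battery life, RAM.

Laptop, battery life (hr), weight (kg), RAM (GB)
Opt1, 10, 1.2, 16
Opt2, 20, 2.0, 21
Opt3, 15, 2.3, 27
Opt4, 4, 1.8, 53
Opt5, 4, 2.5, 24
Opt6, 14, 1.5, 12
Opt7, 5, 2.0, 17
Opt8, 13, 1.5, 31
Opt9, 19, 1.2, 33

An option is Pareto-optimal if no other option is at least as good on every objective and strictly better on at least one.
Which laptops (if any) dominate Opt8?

Opt9: battery life 19≥13, weight 1.2≤1.5, RAM 33≥31 — dominates Opt8.
Others (Opt1, Opt2, Opt3, Opt4, Opt5, Opt6, Opt7) are each worse than Opt8 on at least one objective.

Opt9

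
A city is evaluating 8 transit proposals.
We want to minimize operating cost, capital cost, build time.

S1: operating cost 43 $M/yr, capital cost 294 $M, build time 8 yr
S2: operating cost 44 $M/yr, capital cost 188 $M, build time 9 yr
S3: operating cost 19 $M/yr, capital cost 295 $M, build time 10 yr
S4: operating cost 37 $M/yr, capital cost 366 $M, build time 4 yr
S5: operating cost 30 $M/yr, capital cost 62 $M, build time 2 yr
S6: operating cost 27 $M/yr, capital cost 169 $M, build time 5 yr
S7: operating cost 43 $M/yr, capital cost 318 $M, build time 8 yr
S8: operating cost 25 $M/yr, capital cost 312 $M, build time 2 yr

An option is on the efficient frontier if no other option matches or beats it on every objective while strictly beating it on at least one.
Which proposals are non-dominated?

S3, S5, S6, S8

S1: dominated by S5 (operating cost 30≤43, capital cost 62≤294, build time 2≤8).
S2: dominated by S5 (operating cost 30≤44, capital cost 62≤188, build time 2≤9).
S3: not dominated (best operating cost).
S4: dominated by S5 (operating cost 30≤37, capital cost 62≤366, build time 2≤4).
S5: not dominated (best capital cost).
S6: not dominated.
S7: dominated by S1 (operating cost 43≤43, capital cost 294≤318, build time 8≤8).
S8: not dominated.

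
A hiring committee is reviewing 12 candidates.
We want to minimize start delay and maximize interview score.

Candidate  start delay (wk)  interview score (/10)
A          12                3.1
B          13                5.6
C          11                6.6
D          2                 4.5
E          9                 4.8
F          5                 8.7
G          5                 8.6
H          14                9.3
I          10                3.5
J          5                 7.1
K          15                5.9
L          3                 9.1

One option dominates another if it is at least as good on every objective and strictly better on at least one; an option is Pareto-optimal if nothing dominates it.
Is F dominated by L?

L vs F: start delay 3≤5, interview score 9.1≥8.7 — L is at least as good on every objective with at least one strict improvement.

Yes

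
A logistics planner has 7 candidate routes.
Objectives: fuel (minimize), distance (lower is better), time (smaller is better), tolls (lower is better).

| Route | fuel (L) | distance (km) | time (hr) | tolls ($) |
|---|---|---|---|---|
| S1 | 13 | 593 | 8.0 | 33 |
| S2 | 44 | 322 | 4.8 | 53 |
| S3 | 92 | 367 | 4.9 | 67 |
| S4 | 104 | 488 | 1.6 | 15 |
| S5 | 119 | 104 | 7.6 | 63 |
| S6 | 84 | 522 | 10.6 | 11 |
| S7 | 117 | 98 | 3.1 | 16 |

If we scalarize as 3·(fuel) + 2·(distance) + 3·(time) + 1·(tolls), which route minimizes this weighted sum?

S1: 3·13 + 2·593 + 3·8.0 + 1·33 = 1282.0
S2: 3·44 + 2·322 + 3·4.8 + 1·53 = 843.4
S3: 3·92 + 2·367 + 3·4.9 + 1·67 = 1091.7
S4: 3·104 + 2·488 + 3·1.6 + 1·15 = 1307.8
S5: 3·119 + 2·104 + 3·7.6 + 1·63 = 650.8
S6: 3·84 + 2·522 + 3·10.6 + 1·11 = 1338.8
S7: 3·117 + 2·98 + 3·3.1 + 1·16 = 572.3
Lowest: S7 at 572.3.

S7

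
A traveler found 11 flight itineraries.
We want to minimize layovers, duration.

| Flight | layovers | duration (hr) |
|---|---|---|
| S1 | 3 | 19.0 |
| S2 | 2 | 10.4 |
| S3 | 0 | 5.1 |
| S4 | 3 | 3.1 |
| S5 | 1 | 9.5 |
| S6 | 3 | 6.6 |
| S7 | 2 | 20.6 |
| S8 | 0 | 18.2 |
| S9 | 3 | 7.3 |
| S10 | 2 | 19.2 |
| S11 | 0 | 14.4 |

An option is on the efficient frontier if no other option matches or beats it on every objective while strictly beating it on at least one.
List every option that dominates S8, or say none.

S3, S11

S3: layovers 0≤0, duration 5.1≤18.2 — dominates S8.
S11: layovers 0≤0, duration 14.4≤18.2 — dominates S8.
Others (S1, S2, S4, S5, S6, S7, S9, S10) are each worse than S8 on at least one objective.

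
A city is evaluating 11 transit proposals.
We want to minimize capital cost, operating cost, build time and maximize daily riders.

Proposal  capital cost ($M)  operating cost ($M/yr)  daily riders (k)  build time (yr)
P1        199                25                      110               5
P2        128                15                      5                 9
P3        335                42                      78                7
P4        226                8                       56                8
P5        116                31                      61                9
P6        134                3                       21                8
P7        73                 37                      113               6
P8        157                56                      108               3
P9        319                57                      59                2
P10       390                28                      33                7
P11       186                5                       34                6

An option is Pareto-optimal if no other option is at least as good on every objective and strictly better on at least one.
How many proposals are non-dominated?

P1: not dominated.
P2: not dominated.
P3: dominated by P1 (capital cost 199≤335, operating cost 25≤42, daily riders 110≥78, build time 5≤7).
P4: not dominated.
P5: not dominated.
P6: not dominated (best operating cost).
P7: not dominated (best capital cost).
P8: not dominated.
P9: not dominated (best build time).
P10: dominated by P1 (capital cost 199≤390, operating cost 25≤28, daily riders 110≥33, build time 5≤7).
P11: not dominated.
Pareto-optimal: P1, P2, P4, P5, P6, P7, P8, P9, P11 → 9.

9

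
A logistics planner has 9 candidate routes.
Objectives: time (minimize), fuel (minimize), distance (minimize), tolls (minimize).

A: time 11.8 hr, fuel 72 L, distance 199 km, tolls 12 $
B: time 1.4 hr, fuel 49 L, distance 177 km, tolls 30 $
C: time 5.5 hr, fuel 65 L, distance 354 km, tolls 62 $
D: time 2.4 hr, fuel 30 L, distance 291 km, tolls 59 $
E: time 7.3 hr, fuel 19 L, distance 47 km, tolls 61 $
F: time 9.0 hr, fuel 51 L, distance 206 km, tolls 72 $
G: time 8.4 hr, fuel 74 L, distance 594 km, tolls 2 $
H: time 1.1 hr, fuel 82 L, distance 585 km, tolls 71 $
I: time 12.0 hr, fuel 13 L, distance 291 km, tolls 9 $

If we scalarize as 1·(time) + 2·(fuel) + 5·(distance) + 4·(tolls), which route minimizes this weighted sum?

A: 1·11.8 + 2·72 + 5·199 + 4·12 = 1198.8
B: 1·1.4 + 2·49 + 5·177 + 4·30 = 1104.4
C: 1·5.5 + 2·65 + 5·354 + 4·62 = 2153.5
D: 1·2.4 + 2·30 + 5·291 + 4·59 = 1753.4
E: 1·7.3 + 2·19 + 5·47 + 4·61 = 524.3
F: 1·9.0 + 2·51 + 5·206 + 4·72 = 1429.0
G: 1·8.4 + 2·74 + 5·594 + 4·2 = 3134.4
H: 1·1.1 + 2·82 + 5·585 + 4·71 = 3374.1
I: 1·12.0 + 2·13 + 5·291 + 4·9 = 1529.0
Lowest: E at 524.3.

E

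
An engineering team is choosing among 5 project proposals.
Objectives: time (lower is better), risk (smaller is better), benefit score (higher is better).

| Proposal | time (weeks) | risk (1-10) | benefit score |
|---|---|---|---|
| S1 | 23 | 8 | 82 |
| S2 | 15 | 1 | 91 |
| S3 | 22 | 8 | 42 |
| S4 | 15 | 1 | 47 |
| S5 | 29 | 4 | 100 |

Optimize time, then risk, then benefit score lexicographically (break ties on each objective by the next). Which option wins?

S2

First minimize time: best is 15, kept {S2, S4}.
Then minimize risk: best is 1, kept {S2, S4}.
Then maximize benefit score: best is 91, kept {S2}.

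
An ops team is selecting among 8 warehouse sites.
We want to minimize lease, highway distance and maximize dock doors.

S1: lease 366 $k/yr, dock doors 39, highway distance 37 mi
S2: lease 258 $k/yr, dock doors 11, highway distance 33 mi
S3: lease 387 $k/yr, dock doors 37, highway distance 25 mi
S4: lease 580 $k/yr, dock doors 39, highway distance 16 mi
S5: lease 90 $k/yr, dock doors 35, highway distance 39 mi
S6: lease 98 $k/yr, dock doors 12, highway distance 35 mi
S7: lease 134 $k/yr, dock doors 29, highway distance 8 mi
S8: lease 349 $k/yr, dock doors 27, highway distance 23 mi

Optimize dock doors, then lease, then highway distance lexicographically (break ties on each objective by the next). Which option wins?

S1

First maximize dock doors: best is 39, kept {S1, S4}.
Then minimize lease: best is 366, kept {S1}.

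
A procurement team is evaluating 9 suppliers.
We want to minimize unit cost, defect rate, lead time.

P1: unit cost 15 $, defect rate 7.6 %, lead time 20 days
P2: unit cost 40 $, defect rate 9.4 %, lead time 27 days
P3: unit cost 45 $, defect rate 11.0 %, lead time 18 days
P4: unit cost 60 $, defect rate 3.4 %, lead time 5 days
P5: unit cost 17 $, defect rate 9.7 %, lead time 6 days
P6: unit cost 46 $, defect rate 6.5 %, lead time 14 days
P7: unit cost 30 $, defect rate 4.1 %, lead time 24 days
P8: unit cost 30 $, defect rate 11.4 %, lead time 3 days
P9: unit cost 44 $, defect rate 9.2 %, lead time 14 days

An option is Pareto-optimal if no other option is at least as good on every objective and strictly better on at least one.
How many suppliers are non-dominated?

P1: not dominated (best unit cost).
P2: dominated by P1 (unit cost 15≤40, defect rate 7.6≤9.4, lead time 20≤27).
P3: dominated by P5 (unit cost 17≤45, defect rate 9.7≤11.0, lead time 6≤18).
P4: not dominated (best defect rate).
P5: not dominated.
P6: not dominated.
P7: not dominated.
P8: not dominated (best lead time).
P9: not dominated.
Pareto-optimal: P1, P4, P5, P6, P7, P8, P9 → 7.

7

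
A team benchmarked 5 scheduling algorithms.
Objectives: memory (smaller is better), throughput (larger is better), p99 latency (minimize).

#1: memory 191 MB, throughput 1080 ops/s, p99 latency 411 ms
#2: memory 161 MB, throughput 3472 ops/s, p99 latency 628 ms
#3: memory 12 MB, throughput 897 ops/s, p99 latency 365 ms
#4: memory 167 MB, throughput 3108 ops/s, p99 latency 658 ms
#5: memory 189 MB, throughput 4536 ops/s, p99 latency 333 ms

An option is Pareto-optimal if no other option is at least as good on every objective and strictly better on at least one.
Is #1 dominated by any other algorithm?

#5 vs #1: memory 189≤191, throughput 4536≥1080, p99 latency 333≤411 — #5 is at least as good on every objective and strictly better on at least one, so #5 dominates #1.

Yes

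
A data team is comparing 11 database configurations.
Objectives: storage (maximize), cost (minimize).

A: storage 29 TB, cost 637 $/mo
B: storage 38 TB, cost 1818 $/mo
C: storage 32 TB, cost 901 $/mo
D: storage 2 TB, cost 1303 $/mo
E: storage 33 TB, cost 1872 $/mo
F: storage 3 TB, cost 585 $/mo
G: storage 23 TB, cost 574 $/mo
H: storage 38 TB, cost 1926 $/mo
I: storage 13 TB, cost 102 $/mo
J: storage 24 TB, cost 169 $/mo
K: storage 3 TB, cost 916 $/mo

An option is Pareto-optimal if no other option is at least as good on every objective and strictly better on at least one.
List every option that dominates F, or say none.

G, I, J

G: storage 23≥3, cost 574≤585 — dominates F.
I: storage 13≥3, cost 102≤585 — dominates F.
J: storage 24≥3, cost 169≤585 — dominates F.
Others (A, B, C, D, E, H, K) are each worse than F on at least one objective.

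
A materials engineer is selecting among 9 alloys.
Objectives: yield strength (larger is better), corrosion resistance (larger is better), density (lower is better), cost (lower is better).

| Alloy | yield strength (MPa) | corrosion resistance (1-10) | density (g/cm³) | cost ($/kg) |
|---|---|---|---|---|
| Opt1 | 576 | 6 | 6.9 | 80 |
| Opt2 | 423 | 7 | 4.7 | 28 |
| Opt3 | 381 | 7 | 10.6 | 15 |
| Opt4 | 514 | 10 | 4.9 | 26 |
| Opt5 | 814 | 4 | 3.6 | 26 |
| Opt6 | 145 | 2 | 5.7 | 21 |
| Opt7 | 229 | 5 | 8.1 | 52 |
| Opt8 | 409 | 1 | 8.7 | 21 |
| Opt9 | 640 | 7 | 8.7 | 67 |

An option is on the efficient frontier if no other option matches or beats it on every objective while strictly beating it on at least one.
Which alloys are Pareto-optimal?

Opt1: not dominated.
Opt2: not dominated.
Opt3: not dominated (best cost).
Opt4: not dominated (best corrosion resistance).
Opt5: not dominated (best yield strength).
Opt6: not dominated.
Opt7: dominated by Opt2 (yield strength 423≥229, corrosion resistance 7≥5, density 4.7≤8.1, cost 28≤52).
Opt8: not dominated.
Opt9: not dominated.

Opt1, Opt2, Opt3, Opt4, Opt5, Opt6, Opt8, Opt9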